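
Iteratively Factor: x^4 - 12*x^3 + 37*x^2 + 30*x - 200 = (x - 5)*(x^3 - 7*x^2 + 2*x + 40) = (x - 5)^2*(x^2 - 2*x - 8) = (x - 5)^2*(x - 4)*(x + 2)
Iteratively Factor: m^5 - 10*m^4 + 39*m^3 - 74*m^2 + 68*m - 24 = (m - 3)*(m^4 - 7*m^3 + 18*m^2 - 20*m + 8) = (m - 3)*(m - 2)*(m^3 - 5*m^2 + 8*m - 4) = (m - 3)*(m - 2)^2*(m^2 - 3*m + 2) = (m - 3)*(m - 2)^2*(m - 1)*(m - 2)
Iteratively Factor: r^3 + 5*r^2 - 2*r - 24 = (r - 2)*(r^2 + 7*r + 12) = (r - 2)*(r + 3)*(r + 4)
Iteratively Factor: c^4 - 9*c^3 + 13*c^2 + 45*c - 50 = (c - 5)*(c^3 - 4*c^2 - 7*c + 10) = (c - 5)^2*(c^2 + c - 2) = (c - 5)^2*(c + 2)*(c - 1)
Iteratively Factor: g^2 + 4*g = (g + 4)*(g)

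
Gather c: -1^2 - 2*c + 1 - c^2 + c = -c^2 - c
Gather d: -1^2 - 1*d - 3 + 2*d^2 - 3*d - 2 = 2*d^2 - 4*d - 6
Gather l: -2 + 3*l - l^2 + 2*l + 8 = -l^2 + 5*l + 6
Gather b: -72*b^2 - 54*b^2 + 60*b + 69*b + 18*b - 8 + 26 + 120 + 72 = -126*b^2 + 147*b + 210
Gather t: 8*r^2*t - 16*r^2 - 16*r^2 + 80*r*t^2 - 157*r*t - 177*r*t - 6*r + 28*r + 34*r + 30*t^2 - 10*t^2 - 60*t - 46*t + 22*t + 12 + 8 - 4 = -32*r^2 + 56*r + t^2*(80*r + 20) + t*(8*r^2 - 334*r - 84) + 16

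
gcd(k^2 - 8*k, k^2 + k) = k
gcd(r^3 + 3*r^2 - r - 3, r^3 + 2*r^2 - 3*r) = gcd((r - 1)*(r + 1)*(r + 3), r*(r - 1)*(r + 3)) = r^2 + 2*r - 3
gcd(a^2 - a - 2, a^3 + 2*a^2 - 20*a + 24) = a - 2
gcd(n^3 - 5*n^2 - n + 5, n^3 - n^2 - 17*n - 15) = n^2 - 4*n - 5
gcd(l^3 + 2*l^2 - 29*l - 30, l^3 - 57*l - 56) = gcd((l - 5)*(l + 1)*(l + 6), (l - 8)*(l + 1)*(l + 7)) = l + 1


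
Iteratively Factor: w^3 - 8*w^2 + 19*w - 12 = (w - 4)*(w^2 - 4*w + 3) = (w - 4)*(w - 1)*(w - 3)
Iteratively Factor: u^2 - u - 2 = (u + 1)*(u - 2)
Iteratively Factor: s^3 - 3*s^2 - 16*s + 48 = (s + 4)*(s^2 - 7*s + 12) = (s - 4)*(s + 4)*(s - 3)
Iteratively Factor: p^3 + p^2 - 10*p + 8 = (p + 4)*(p^2 - 3*p + 2) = (p - 2)*(p + 4)*(p - 1)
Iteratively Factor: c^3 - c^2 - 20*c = (c)*(c^2 - c - 20) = c*(c + 4)*(c - 5)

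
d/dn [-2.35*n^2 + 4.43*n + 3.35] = 4.43 - 4.7*n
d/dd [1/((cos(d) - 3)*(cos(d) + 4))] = (sin(d) + sin(2*d))/((cos(d) - 3)^2*(cos(d) + 4)^2)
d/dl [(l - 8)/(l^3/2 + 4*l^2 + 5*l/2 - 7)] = 4*(-l^3 + 8*l^2 + 64*l + 13)/(l^6 + 16*l^5 + 74*l^4 + 52*l^3 - 199*l^2 - 140*l + 196)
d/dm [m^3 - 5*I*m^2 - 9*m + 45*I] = 3*m^2 - 10*I*m - 9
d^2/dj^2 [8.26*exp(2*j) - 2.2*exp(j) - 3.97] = (33.04*exp(j) - 2.2)*exp(j)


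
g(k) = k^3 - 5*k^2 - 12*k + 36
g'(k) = 3*k^2 - 10*k - 12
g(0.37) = 30.93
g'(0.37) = -15.29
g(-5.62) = -231.99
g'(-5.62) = 138.95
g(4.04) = -28.15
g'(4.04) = -3.44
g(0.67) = 26.02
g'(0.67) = -17.35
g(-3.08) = -3.69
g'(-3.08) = 47.26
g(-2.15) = 28.75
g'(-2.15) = 23.37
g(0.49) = 29.04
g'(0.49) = -16.18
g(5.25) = -20.11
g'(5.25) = 18.19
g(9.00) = 252.00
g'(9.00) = 141.00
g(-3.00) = 0.00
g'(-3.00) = 45.00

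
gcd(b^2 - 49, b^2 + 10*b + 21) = b + 7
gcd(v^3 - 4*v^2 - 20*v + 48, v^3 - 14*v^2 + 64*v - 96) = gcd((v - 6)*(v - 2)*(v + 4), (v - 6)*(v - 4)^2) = v - 6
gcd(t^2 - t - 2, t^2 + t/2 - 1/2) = t + 1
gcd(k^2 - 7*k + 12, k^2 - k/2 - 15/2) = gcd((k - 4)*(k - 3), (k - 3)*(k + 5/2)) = k - 3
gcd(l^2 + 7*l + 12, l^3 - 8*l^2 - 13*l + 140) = l + 4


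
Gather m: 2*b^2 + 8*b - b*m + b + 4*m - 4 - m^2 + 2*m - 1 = 2*b^2 + 9*b - m^2 + m*(6 - b) - 5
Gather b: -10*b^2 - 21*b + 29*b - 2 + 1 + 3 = -10*b^2 + 8*b + 2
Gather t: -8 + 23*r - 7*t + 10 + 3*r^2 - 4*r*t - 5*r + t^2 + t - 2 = 3*r^2 + 18*r + t^2 + t*(-4*r - 6)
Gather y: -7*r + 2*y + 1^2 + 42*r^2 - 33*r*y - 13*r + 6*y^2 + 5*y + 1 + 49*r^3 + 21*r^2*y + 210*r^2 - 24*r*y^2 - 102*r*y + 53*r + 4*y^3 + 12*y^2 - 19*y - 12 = 49*r^3 + 252*r^2 + 33*r + 4*y^3 + y^2*(18 - 24*r) + y*(21*r^2 - 135*r - 12) - 10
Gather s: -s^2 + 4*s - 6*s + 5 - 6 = -s^2 - 2*s - 1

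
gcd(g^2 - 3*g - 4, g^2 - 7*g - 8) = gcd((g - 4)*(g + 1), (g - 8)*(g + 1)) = g + 1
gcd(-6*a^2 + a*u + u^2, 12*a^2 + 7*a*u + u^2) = 3*a + u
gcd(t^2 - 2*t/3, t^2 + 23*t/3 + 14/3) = 1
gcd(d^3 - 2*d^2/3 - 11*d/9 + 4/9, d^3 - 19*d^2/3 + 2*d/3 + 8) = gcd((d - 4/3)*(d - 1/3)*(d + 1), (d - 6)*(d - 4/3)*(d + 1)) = d^2 - d/3 - 4/3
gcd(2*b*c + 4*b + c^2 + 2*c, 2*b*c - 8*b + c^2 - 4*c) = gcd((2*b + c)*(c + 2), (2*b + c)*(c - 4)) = 2*b + c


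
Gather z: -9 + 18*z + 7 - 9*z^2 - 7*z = -9*z^2 + 11*z - 2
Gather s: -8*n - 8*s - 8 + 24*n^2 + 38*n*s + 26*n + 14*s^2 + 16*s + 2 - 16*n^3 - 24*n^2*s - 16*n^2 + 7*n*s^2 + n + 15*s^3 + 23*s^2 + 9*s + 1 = -16*n^3 + 8*n^2 + 19*n + 15*s^3 + s^2*(7*n + 37) + s*(-24*n^2 + 38*n + 17) - 5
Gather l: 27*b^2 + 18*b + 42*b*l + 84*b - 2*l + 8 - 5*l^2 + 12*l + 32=27*b^2 + 102*b - 5*l^2 + l*(42*b + 10) + 40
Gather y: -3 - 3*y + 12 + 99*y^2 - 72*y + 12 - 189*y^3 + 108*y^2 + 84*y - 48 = -189*y^3 + 207*y^2 + 9*y - 27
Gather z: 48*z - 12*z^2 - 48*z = -12*z^2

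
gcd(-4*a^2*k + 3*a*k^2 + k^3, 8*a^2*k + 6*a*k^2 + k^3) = 4*a*k + k^2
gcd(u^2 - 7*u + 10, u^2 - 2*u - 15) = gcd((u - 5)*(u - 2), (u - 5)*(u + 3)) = u - 5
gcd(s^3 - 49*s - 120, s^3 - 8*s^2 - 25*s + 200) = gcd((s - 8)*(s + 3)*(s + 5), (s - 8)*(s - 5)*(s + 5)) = s^2 - 3*s - 40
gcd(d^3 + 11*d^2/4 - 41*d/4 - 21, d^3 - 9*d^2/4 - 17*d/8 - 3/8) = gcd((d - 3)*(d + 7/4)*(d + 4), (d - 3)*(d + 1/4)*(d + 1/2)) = d - 3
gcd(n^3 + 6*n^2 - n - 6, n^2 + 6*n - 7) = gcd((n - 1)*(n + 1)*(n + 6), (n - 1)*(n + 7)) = n - 1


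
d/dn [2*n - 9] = 2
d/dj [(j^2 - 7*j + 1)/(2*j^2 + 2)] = 7*(j^2 - 1)/(2*(j^4 + 2*j^2 + 1))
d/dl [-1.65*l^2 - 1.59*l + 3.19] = -3.3*l - 1.59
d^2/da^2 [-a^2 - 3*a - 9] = -2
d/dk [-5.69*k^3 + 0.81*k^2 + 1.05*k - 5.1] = -17.07*k^2 + 1.62*k + 1.05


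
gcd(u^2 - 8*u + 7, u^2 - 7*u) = u - 7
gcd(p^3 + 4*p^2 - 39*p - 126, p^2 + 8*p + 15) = p + 3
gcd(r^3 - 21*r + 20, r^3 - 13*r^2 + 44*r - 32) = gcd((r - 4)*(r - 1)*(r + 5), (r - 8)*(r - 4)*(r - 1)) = r^2 - 5*r + 4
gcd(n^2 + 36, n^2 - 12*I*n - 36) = n - 6*I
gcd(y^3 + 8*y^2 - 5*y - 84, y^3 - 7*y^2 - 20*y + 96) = y^2 + y - 12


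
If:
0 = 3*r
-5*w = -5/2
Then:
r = 0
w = 1/2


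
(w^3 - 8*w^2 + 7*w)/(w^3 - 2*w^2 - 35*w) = (w - 1)/(w + 5)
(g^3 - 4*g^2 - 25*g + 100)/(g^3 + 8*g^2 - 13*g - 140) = (g - 5)/(g + 7)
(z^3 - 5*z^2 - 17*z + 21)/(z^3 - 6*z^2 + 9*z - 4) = (z^2 - 4*z - 21)/(z^2 - 5*z + 4)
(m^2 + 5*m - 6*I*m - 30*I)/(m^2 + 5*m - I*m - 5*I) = (m - 6*I)/(m - I)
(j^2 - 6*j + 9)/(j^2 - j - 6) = (j - 3)/(j + 2)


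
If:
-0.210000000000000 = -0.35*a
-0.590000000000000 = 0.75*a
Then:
No Solution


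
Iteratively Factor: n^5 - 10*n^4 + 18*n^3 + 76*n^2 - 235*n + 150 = (n - 1)*(n^4 - 9*n^3 + 9*n^2 + 85*n - 150) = (n - 2)*(n - 1)*(n^3 - 7*n^2 - 5*n + 75) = (n - 5)*(n - 2)*(n - 1)*(n^2 - 2*n - 15) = (n - 5)*(n - 2)*(n - 1)*(n + 3)*(n - 5)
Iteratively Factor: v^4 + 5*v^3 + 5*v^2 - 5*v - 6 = (v + 3)*(v^3 + 2*v^2 - v - 2) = (v - 1)*(v + 3)*(v^2 + 3*v + 2) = (v - 1)*(v + 1)*(v + 3)*(v + 2)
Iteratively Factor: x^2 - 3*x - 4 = (x - 4)*(x + 1)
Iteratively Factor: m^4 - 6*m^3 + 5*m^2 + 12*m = (m + 1)*(m^3 - 7*m^2 + 12*m) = m*(m + 1)*(m^2 - 7*m + 12) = m*(m - 4)*(m + 1)*(m - 3)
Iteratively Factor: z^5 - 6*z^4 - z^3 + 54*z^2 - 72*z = (z - 2)*(z^4 - 4*z^3 - 9*z^2 + 36*z) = (z - 3)*(z - 2)*(z^3 - z^2 - 12*z) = (z - 3)*(z - 2)*(z + 3)*(z^2 - 4*z) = (z - 4)*(z - 3)*(z - 2)*(z + 3)*(z)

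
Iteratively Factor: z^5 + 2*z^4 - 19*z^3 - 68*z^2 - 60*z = (z + 2)*(z^4 - 19*z^2 - 30*z) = (z + 2)^2*(z^3 - 2*z^2 - 15*z) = (z - 5)*(z + 2)^2*(z^2 + 3*z) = z*(z - 5)*(z + 2)^2*(z + 3)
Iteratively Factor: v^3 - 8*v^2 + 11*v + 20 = (v + 1)*(v^2 - 9*v + 20) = (v - 5)*(v + 1)*(v - 4)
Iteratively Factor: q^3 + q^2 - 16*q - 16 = (q - 4)*(q^2 + 5*q + 4) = (q - 4)*(q + 4)*(q + 1)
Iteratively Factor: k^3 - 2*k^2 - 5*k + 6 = (k - 3)*(k^2 + k - 2) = (k - 3)*(k + 2)*(k - 1)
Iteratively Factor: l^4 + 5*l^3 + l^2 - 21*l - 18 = (l + 3)*(l^3 + 2*l^2 - 5*l - 6) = (l + 3)^2*(l^2 - l - 2) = (l - 2)*(l + 3)^2*(l + 1)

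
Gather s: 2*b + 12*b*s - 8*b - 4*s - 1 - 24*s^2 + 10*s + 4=-6*b - 24*s^2 + s*(12*b + 6) + 3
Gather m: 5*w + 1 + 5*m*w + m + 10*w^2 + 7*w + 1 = m*(5*w + 1) + 10*w^2 + 12*w + 2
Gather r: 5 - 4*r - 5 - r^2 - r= -r^2 - 5*r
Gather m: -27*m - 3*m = -30*m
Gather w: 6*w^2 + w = 6*w^2 + w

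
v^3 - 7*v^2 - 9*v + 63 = (v - 7)*(v - 3)*(v + 3)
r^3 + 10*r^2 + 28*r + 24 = (r + 2)^2*(r + 6)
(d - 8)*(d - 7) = d^2 - 15*d + 56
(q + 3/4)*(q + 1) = q^2 + 7*q/4 + 3/4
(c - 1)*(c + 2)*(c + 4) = c^3 + 5*c^2 + 2*c - 8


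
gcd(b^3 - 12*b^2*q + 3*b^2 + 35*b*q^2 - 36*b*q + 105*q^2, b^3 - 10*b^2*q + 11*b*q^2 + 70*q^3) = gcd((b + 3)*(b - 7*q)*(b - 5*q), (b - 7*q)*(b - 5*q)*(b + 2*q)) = b^2 - 12*b*q + 35*q^2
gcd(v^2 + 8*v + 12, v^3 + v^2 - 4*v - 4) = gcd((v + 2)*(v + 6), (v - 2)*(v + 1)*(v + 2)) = v + 2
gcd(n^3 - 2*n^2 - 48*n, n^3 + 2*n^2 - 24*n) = n^2 + 6*n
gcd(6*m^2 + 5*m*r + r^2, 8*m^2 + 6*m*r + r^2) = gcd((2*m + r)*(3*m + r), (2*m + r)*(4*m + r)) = 2*m + r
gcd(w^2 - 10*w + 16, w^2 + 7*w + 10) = 1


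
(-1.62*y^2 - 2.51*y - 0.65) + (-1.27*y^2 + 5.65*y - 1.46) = -2.89*y^2 + 3.14*y - 2.11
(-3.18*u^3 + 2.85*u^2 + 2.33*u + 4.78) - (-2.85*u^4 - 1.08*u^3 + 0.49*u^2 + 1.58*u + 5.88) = 2.85*u^4 - 2.1*u^3 + 2.36*u^2 + 0.75*u - 1.1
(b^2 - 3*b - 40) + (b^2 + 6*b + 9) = 2*b^2 + 3*b - 31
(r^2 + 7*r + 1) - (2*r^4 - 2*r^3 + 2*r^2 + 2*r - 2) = -2*r^4 + 2*r^3 - r^2 + 5*r + 3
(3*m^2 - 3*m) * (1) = 3*m^2 - 3*m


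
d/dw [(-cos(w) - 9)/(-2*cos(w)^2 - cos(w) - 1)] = (36*cos(w) + cos(2*w) + 9)*sin(w)/(cos(w) + cos(2*w) + 2)^2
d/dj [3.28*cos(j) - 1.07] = -3.28*sin(j)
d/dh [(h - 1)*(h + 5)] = 2*h + 4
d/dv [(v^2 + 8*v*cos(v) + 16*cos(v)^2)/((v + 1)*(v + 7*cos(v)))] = ((v + 1)*(v + 4*cos(v))^2*(7*sin(v) - 1) - (v + 4*cos(v))^2*(v + 7*cos(v)) + (v + 7*cos(v))*(2*v + 2)*(-4*v*sin(v) + v - 8*sin(2*v) + 4*cos(v)))/((v + 1)^2*(v + 7*cos(v))^2)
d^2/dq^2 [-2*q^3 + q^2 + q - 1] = 2 - 12*q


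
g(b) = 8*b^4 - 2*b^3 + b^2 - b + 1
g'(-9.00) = -23833.00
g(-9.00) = 54037.00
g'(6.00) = 6707.00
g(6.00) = 9967.00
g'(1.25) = 54.62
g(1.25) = 16.94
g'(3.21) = 1002.03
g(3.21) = 791.34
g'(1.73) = 150.19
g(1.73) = 63.57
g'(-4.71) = -3487.11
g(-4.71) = 4173.94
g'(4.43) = 2672.14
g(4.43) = 2923.41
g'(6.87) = 10105.33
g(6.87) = 17213.22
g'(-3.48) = -1429.24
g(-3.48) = 1274.17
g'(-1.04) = -45.57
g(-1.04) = 14.73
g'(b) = 32*b^3 - 6*b^2 + 2*b - 1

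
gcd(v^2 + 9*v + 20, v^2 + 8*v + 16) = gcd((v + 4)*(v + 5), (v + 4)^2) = v + 4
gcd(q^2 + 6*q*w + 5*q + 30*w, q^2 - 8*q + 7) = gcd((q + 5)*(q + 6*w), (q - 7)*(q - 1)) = 1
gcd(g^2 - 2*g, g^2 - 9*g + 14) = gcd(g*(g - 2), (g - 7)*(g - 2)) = g - 2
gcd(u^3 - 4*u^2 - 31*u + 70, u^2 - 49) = u - 7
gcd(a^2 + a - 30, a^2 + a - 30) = a^2 + a - 30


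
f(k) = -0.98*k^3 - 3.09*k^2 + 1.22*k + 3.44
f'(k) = -2.94*k^2 - 6.18*k + 1.22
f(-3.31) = 1.09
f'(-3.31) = -10.54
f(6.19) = -339.84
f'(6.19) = -149.68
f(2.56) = -30.13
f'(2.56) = -33.87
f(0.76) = 2.15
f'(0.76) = -5.17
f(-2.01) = -3.54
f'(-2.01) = 1.76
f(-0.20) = 3.08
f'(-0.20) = 2.34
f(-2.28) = -3.79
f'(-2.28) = 0.03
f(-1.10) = -0.34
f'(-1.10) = 4.46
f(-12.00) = 1237.28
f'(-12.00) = -347.98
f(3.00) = -47.17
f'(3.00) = -43.78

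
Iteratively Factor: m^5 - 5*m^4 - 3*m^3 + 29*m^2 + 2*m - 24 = (m - 3)*(m^4 - 2*m^3 - 9*m^2 + 2*m + 8) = (m - 4)*(m - 3)*(m^3 + 2*m^2 - m - 2) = (m - 4)*(m - 3)*(m - 1)*(m^2 + 3*m + 2) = (m - 4)*(m - 3)*(m - 1)*(m + 1)*(m + 2)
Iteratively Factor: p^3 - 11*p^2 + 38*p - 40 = (p - 2)*(p^2 - 9*p + 20) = (p - 5)*(p - 2)*(p - 4)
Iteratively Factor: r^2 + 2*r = (r)*(r + 2)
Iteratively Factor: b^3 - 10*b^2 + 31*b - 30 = (b - 5)*(b^2 - 5*b + 6) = (b - 5)*(b - 2)*(b - 3)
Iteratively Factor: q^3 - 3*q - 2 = (q - 2)*(q^2 + 2*q + 1) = (q - 2)*(q + 1)*(q + 1)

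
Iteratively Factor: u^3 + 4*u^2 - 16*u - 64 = (u - 4)*(u^2 + 8*u + 16) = (u - 4)*(u + 4)*(u + 4)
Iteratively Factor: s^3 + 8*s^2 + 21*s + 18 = (s + 2)*(s^2 + 6*s + 9) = (s + 2)*(s + 3)*(s + 3)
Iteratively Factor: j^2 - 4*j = (j)*(j - 4)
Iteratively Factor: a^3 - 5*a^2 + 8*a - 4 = (a - 1)*(a^2 - 4*a + 4) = (a - 2)*(a - 1)*(a - 2)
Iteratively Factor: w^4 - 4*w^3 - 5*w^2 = (w - 5)*(w^3 + w^2) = w*(w - 5)*(w^2 + w) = w*(w - 5)*(w + 1)*(w)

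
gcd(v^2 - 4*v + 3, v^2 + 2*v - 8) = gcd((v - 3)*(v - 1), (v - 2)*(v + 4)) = 1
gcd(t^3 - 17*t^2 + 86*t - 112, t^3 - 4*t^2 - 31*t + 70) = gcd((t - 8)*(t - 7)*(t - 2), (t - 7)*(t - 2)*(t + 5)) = t^2 - 9*t + 14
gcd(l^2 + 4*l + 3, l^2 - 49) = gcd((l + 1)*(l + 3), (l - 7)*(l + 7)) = 1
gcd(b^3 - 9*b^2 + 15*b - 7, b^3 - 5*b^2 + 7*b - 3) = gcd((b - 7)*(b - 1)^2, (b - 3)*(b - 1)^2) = b^2 - 2*b + 1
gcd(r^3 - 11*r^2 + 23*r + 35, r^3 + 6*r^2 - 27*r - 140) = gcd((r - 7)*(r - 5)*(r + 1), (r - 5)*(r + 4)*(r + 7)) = r - 5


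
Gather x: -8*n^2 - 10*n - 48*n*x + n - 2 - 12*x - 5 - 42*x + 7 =-8*n^2 - 9*n + x*(-48*n - 54)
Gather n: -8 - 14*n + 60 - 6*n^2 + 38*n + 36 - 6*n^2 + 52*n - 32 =-12*n^2 + 76*n + 56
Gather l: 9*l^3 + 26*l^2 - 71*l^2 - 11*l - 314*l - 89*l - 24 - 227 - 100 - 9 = 9*l^3 - 45*l^2 - 414*l - 360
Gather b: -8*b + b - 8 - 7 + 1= -7*b - 14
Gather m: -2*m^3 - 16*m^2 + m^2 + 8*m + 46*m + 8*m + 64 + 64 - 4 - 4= -2*m^3 - 15*m^2 + 62*m + 120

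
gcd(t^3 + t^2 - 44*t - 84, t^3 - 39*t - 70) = t^2 - 5*t - 14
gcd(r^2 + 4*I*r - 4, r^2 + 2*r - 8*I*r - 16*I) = 1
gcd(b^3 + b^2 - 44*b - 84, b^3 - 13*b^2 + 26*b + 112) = b^2 - 5*b - 14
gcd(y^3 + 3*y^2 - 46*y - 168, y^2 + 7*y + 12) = y + 4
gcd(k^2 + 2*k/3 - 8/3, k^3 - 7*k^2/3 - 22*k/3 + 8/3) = k + 2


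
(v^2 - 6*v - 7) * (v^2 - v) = v^4 - 7*v^3 - v^2 + 7*v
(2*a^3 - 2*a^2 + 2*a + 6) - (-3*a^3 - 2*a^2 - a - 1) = 5*a^3 + 3*a + 7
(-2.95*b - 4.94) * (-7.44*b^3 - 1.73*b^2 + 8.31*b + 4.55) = 21.948*b^4 + 41.8571*b^3 - 15.9683*b^2 - 54.4739*b - 22.477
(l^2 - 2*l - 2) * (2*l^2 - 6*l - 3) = 2*l^4 - 10*l^3 + 5*l^2 + 18*l + 6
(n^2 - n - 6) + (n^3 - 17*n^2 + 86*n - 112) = n^3 - 16*n^2 + 85*n - 118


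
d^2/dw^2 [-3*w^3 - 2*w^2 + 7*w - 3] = -18*w - 4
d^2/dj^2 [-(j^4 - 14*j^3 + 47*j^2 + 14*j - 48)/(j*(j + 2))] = 2*(-j^6 - 6*j^5 - 12*j^4 + 136*j^3 + 144*j^2 + 288*j + 192)/(j^3*(j^3 + 6*j^2 + 12*j + 8))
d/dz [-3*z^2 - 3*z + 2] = -6*z - 3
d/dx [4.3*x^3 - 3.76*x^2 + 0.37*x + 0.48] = 12.9*x^2 - 7.52*x + 0.37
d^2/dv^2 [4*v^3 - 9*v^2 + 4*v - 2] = 24*v - 18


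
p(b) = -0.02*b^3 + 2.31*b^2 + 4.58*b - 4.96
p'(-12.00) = -59.50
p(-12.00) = 307.28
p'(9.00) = 41.30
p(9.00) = 208.79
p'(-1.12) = -0.67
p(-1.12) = -7.16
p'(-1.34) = -1.72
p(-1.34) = -6.90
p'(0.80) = 8.24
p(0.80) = 0.17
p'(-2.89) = -9.27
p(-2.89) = 1.58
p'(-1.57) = -2.82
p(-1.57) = -6.38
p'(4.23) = 23.05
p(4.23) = 54.23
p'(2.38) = 15.24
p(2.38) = 18.76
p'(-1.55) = -2.73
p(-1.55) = -6.43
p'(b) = -0.06*b^2 + 4.62*b + 4.58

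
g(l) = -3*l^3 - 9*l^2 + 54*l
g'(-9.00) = -513.00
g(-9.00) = 972.00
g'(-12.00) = -1026.00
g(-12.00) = 3240.00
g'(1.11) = 22.93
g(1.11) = 44.75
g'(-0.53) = 61.01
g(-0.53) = -30.70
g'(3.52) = -120.87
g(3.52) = -52.28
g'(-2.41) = 45.11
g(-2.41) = -140.42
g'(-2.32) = 47.32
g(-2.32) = -136.26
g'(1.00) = 27.00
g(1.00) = 42.00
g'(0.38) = 45.86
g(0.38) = 19.06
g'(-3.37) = 12.45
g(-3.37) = -169.37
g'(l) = -9*l^2 - 18*l + 54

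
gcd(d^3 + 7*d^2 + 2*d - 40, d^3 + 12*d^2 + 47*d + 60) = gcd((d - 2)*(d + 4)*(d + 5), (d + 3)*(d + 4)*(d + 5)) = d^2 + 9*d + 20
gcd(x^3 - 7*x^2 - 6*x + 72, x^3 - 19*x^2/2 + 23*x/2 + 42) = x - 4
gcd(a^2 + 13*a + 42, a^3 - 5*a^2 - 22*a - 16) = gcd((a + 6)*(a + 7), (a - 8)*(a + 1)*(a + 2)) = 1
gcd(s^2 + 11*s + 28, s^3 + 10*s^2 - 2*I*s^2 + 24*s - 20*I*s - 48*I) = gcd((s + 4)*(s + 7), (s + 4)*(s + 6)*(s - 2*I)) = s + 4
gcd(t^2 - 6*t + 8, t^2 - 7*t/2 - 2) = t - 4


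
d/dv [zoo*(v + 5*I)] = zoo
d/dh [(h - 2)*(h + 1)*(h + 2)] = 3*h^2 + 2*h - 4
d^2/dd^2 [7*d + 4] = 0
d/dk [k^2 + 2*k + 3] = 2*k + 2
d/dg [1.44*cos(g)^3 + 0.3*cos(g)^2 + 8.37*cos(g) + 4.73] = (4.32*sin(g)^2 - 0.6*cos(g) - 12.69)*sin(g)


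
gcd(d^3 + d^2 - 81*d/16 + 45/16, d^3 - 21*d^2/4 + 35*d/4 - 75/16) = d - 5/4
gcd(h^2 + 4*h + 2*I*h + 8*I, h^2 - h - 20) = h + 4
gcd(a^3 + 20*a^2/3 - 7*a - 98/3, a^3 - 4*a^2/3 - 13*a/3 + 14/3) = a^2 - a/3 - 14/3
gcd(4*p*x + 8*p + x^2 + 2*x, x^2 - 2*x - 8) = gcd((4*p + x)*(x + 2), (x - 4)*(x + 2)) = x + 2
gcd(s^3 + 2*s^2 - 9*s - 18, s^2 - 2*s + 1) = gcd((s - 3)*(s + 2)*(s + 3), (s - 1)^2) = 1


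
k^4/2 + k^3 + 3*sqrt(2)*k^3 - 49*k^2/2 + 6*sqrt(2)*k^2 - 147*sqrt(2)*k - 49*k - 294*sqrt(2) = (k/2 + 1)*(k - 7)*(k + 7)*(k + 6*sqrt(2))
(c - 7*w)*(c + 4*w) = c^2 - 3*c*w - 28*w^2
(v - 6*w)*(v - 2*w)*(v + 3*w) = v^3 - 5*v^2*w - 12*v*w^2 + 36*w^3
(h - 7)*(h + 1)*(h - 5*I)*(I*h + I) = I*h^4 + 5*h^3 - 5*I*h^3 - 25*h^2 - 13*I*h^2 - 65*h - 7*I*h - 35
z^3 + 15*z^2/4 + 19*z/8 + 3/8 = (z + 1/4)*(z + 1/2)*(z + 3)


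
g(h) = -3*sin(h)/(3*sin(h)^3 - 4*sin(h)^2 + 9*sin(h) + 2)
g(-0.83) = -0.28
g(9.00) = -0.24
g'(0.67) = -0.11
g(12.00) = -0.36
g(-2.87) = -1.06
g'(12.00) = -0.52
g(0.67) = -0.28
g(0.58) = -0.26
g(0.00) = 0.00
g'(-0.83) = -0.21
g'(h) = -3*(-9*sin(h)^2*cos(h) + 8*sin(h)*cos(h) - 9*cos(h))*sin(h)/(3*sin(h)^3 - 4*sin(h)^2 + 9*sin(h) + 2)^2 - 3*cos(h)/(3*sin(h)^3 - 4*sin(h)^2 + 9*sin(h) + 2)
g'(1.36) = -0.00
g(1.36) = -0.30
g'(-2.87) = 12.02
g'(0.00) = -1.50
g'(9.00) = 0.22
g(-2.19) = -0.25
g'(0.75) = -0.08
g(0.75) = -0.28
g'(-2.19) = 0.15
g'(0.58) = -0.14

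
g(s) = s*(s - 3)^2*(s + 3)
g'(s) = s*(s - 3)^2 + s*(s + 3)*(2*s - 6) + (s - 3)^2*(s + 3) = 4*s^3 - 9*s^2 - 18*s + 27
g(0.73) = 14.03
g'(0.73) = 10.62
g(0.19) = 4.79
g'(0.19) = 23.28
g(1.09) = 16.26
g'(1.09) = 1.87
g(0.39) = 9.01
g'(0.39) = 18.85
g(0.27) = 6.58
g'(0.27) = 21.56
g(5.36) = 249.57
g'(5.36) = 287.92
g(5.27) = 224.58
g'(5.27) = 267.64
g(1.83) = 12.10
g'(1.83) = -11.57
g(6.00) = 486.00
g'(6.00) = 459.00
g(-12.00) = 24300.00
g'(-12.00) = -7965.00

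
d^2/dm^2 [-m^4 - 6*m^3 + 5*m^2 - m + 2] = -12*m^2 - 36*m + 10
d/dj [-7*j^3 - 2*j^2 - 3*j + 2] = -21*j^2 - 4*j - 3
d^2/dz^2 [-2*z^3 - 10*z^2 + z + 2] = -12*z - 20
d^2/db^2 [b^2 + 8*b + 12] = 2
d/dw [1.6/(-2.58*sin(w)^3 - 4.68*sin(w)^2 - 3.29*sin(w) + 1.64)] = (12.384*sin(w)^2 + 14.976*sin(w) + 5.264)*cos(w)/(2.58*sin(w)^3 + 4.68*sin(w)^2 + 3.29*sin(w) - 1.64)^2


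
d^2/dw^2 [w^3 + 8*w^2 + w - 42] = 6*w + 16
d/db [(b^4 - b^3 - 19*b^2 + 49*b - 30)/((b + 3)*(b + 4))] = 2*(b^5 + 10*b^4 + 17*b^3 - 109*b^2 - 198*b + 399)/(b^4 + 14*b^3 + 73*b^2 + 168*b + 144)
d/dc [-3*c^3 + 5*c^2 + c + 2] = -9*c^2 + 10*c + 1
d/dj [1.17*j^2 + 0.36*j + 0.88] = 2.34*j + 0.36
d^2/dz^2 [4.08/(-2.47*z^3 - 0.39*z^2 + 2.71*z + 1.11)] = ((60.4656*z + 3.1824)*(2.47*z^3 + 0.39*z^2 - 2.71*z - 1.11) - 4.08*(7.41*z^2 + 0.78*z - 2.71)*(14.82*z^2 + 1.56*z - 5.42))/(2.47*z^3 + 0.39*z^2 - 2.71*z - 1.11)^3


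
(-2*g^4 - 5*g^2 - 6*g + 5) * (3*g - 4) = -6*g^5 + 8*g^4 - 15*g^3 + 2*g^2 + 39*g - 20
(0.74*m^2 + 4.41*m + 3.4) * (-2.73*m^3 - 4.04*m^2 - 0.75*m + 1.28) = -2.0202*m^5 - 15.0289*m^4 - 27.6534*m^3 - 16.0963*m^2 + 3.0948*m + 4.352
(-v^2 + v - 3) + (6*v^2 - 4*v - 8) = 5*v^2 - 3*v - 11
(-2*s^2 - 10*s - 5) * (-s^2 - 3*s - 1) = 2*s^4 + 16*s^3 + 37*s^2 + 25*s + 5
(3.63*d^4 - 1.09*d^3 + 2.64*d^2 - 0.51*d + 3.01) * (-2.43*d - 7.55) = -8.8209*d^5 - 24.7578*d^4 + 1.8143*d^3 - 18.6927*d^2 - 3.4638*d - 22.7255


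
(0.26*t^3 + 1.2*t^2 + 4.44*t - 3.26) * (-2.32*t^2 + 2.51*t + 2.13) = -0.6032*t^5 - 2.1314*t^4 - 6.735*t^3 + 21.2636*t^2 + 1.2746*t - 6.9438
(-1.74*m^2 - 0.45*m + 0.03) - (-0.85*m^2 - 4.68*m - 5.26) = -0.89*m^2 + 4.23*m + 5.29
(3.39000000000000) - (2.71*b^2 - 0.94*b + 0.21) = -2.71*b^2 + 0.94*b + 3.18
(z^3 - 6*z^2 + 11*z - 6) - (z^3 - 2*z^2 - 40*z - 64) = -4*z^2 + 51*z + 58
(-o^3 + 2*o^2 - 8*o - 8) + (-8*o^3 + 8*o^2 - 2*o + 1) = -9*o^3 + 10*o^2 - 10*o - 7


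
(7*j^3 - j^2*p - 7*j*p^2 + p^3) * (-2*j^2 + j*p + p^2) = -14*j^5 + 9*j^4*p + 20*j^3*p^2 - 10*j^2*p^3 - 6*j*p^4 + p^5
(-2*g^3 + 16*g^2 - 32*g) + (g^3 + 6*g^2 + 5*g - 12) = -g^3 + 22*g^2 - 27*g - 12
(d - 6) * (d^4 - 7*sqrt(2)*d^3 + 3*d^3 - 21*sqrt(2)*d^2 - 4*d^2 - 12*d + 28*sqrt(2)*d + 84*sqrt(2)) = d^5 - 7*sqrt(2)*d^4 - 3*d^4 - 22*d^3 + 21*sqrt(2)*d^3 + 12*d^2 + 154*sqrt(2)*d^2 - 84*sqrt(2)*d + 72*d - 504*sqrt(2)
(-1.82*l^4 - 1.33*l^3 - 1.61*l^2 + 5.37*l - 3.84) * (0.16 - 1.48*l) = 2.6936*l^5 + 1.6772*l^4 + 2.17*l^3 - 8.2052*l^2 + 6.5424*l - 0.6144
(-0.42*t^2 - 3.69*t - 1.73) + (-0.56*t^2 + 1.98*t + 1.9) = -0.98*t^2 - 1.71*t + 0.17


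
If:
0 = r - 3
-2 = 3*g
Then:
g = -2/3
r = 3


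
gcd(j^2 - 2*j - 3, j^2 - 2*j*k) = 1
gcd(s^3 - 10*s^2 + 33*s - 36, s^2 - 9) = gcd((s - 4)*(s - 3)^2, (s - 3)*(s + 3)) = s - 3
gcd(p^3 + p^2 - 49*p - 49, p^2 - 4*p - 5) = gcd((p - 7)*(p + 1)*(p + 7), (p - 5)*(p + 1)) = p + 1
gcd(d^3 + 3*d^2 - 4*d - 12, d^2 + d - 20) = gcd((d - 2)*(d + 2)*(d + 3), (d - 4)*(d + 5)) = 1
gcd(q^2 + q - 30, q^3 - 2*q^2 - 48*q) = q + 6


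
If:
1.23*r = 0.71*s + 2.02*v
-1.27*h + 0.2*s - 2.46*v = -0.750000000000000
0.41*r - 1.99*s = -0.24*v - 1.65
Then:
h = 0.738750336816263 - 1.85497440196401*v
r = 1.94296577946768*v + 0.543216173606603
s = 0.520912547528517*v + 0.94106463878327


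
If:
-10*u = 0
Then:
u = 0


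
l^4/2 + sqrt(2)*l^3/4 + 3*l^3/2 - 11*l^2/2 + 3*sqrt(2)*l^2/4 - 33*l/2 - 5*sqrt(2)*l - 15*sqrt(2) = (l/2 + sqrt(2))*(l + 3)*(l - 5*sqrt(2)/2)*(l + sqrt(2))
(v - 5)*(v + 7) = v^2 + 2*v - 35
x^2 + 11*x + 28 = (x + 4)*(x + 7)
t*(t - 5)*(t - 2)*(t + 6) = t^4 - t^3 - 32*t^2 + 60*t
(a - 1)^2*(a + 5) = a^3 + 3*a^2 - 9*a + 5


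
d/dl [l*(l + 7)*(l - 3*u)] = 3*l^2 - 6*l*u + 14*l - 21*u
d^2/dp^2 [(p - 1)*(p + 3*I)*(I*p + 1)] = 6*I*p - 4 - 2*I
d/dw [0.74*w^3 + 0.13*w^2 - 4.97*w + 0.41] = 2.22*w^2 + 0.26*w - 4.97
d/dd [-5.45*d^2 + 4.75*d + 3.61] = 4.75 - 10.9*d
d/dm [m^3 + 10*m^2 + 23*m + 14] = 3*m^2 + 20*m + 23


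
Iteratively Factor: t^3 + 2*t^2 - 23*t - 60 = (t + 4)*(t^2 - 2*t - 15) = (t + 3)*(t + 4)*(t - 5)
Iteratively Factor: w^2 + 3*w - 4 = (w + 4)*(w - 1)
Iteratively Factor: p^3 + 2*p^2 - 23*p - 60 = (p + 4)*(p^2 - 2*p - 15) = (p + 3)*(p + 4)*(p - 5)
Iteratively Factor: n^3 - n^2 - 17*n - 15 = (n + 3)*(n^2 - 4*n - 5) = (n - 5)*(n + 3)*(n + 1)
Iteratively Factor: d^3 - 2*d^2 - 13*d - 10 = (d + 2)*(d^2 - 4*d - 5) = (d + 1)*(d + 2)*(d - 5)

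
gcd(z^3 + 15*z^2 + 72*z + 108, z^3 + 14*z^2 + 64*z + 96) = z + 6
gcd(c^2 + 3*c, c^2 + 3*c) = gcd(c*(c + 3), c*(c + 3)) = c^2 + 3*c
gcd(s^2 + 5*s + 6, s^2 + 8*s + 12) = s + 2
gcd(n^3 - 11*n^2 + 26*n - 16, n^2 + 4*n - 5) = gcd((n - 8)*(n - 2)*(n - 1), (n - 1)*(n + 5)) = n - 1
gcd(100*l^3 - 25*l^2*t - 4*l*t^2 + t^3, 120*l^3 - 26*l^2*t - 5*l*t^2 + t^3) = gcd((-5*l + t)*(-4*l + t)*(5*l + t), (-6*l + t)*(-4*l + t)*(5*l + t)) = -20*l^2 + l*t + t^2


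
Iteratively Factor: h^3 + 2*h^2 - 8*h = (h + 4)*(h^2 - 2*h) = (h - 2)*(h + 4)*(h)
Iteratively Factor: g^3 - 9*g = (g + 3)*(g^2 - 3*g) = (g - 3)*(g + 3)*(g)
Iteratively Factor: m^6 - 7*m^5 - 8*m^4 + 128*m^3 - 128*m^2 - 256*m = (m - 4)*(m^5 - 3*m^4 - 20*m^3 + 48*m^2 + 64*m) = (m - 4)^2*(m^4 + m^3 - 16*m^2 - 16*m) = (m - 4)^2*(m + 4)*(m^3 - 3*m^2 - 4*m) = (m - 4)^2*(m + 1)*(m + 4)*(m^2 - 4*m) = (m - 4)^3*(m + 1)*(m + 4)*(m)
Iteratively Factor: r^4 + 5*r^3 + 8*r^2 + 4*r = (r)*(r^3 + 5*r^2 + 8*r + 4) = r*(r + 2)*(r^2 + 3*r + 2) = r*(r + 1)*(r + 2)*(r + 2)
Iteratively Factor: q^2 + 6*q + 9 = (q + 3)*(q + 3)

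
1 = 1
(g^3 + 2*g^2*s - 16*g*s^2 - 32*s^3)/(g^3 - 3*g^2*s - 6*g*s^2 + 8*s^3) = (-g - 4*s)/(-g + s)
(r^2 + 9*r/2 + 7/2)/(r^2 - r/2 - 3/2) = (2*r + 7)/(2*r - 3)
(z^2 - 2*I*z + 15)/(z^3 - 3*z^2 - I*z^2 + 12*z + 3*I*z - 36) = (z - 5*I)/(z^2 - z*(3 + 4*I) + 12*I)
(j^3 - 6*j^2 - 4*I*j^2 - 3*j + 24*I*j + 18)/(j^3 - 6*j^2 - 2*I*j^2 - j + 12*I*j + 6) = (j - 3*I)/(j - I)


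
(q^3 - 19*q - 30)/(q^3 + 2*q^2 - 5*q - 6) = (q^2 - 3*q - 10)/(q^2 - q - 2)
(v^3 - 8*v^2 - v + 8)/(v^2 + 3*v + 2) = (v^2 - 9*v + 8)/(v + 2)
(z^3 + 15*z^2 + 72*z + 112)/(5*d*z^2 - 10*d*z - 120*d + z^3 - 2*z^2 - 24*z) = (z^2 + 11*z + 28)/(5*d*z - 30*d + z^2 - 6*z)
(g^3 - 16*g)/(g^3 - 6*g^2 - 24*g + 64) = g*(g - 4)/(g^2 - 10*g + 16)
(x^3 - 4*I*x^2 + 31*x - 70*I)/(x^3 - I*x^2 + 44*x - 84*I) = (x^2 - 2*I*x + 35)/(x^2 + I*x + 42)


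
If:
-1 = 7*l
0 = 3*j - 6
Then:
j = 2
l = -1/7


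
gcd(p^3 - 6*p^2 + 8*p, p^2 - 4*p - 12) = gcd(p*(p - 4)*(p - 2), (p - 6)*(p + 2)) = 1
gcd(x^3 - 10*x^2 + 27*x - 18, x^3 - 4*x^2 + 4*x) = 1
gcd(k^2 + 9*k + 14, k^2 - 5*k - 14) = k + 2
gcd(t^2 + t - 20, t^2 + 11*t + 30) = t + 5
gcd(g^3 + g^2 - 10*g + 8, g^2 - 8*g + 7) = g - 1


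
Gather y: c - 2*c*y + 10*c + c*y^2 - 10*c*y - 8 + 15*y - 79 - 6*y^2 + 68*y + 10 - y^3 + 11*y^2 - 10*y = 11*c - y^3 + y^2*(c + 5) + y*(73 - 12*c) - 77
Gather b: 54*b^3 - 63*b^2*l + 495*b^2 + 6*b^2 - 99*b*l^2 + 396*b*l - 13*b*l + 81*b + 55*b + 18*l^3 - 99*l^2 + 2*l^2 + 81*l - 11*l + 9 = 54*b^3 + b^2*(501 - 63*l) + b*(-99*l^2 + 383*l + 136) + 18*l^3 - 97*l^2 + 70*l + 9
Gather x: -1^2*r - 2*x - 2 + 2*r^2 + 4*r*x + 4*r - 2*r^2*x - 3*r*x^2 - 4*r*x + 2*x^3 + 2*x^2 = 2*r^2 + 3*r + 2*x^3 + x^2*(2 - 3*r) + x*(-2*r^2 - 2) - 2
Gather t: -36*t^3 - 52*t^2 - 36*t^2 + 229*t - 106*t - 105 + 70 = -36*t^3 - 88*t^2 + 123*t - 35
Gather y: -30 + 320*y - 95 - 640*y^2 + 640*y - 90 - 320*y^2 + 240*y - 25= -960*y^2 + 1200*y - 240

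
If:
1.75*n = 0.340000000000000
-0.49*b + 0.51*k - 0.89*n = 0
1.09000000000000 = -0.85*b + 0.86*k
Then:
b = -33.65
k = -31.99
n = 0.19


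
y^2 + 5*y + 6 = (y + 2)*(y + 3)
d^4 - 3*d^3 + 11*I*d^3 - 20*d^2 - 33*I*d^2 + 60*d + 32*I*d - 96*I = (d - 3)*(d - I)*(d + 4*I)*(d + 8*I)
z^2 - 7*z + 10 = (z - 5)*(z - 2)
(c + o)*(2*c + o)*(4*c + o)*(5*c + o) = 40*c^4 + 78*c^3*o + 49*c^2*o^2 + 12*c*o^3 + o^4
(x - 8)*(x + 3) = x^2 - 5*x - 24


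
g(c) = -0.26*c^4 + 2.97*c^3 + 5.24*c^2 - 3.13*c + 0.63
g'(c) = -1.04*c^3 + 8.91*c^2 + 10.48*c - 3.13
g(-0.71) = 4.36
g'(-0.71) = -5.71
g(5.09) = 337.60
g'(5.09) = 143.91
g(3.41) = 133.50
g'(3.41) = 94.98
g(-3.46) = -86.09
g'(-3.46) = 110.35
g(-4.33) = -220.08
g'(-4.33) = 202.97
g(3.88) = 181.93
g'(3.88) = 110.92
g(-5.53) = -567.23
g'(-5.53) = 387.27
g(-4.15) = -185.53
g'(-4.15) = 181.16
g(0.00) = 0.63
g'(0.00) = -3.13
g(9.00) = 856.17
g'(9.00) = 54.74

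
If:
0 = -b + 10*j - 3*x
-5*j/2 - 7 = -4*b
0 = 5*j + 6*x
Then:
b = 35/19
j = 14/95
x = -7/57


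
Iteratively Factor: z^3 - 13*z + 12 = (z - 3)*(z^2 + 3*z - 4) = (z - 3)*(z + 4)*(z - 1)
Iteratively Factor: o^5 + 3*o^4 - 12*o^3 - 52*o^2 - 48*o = (o + 3)*(o^4 - 12*o^2 - 16*o) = (o + 2)*(o + 3)*(o^3 - 2*o^2 - 8*o) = (o - 4)*(o + 2)*(o + 3)*(o^2 + 2*o) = o*(o - 4)*(o + 2)*(o + 3)*(o + 2)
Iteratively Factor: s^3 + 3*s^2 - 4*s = (s + 4)*(s^2 - s) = s*(s + 4)*(s - 1)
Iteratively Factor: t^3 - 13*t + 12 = (t - 3)*(t^2 + 3*t - 4) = (t - 3)*(t + 4)*(t - 1)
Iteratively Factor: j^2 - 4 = (j - 2)*(j + 2)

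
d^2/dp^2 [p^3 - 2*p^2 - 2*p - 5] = 6*p - 4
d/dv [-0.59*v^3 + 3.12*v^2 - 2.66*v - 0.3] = -1.77*v^2 + 6.24*v - 2.66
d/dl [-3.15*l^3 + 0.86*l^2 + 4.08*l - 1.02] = -9.45*l^2 + 1.72*l + 4.08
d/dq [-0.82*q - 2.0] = -0.820000000000000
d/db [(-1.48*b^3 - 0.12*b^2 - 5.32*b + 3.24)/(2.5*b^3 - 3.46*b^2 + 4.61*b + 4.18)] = (1.77635683940025e-15*b^5 + 5.4208*b^4 + 12.9544*b^3 - 61.8196*b^2 + 21.4176*b - 37.174)/(6.25*b^6 - 17.3*b^5 + 35.0216*b^4 - 11.0012*b^3 - 7.6735*b^2 + 38.5396*b + 17.4724)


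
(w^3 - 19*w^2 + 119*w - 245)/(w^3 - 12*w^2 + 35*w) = (w - 7)/w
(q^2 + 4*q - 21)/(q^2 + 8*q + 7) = (q - 3)/(q + 1)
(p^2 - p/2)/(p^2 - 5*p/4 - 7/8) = 4*p*(1 - 2*p)/(-8*p^2 + 10*p + 7)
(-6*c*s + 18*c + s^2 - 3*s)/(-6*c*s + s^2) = (s - 3)/s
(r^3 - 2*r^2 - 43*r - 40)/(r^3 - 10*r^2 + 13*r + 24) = (r + 5)/(r - 3)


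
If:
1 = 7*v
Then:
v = 1/7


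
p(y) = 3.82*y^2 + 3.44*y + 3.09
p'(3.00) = 26.36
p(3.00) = 47.79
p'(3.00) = 26.36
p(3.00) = 47.79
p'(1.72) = 16.58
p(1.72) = 20.31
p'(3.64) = 31.25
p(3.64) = 66.23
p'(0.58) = 7.87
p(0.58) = 6.37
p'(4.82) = 40.26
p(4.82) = 108.42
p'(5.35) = 44.31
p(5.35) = 130.83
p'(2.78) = 24.68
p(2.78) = 42.18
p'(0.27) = 5.50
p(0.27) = 4.30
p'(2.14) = 19.79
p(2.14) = 27.95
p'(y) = 7.64*y + 3.44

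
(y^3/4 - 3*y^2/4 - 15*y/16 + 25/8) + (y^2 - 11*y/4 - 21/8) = y^3/4 + y^2/4 - 59*y/16 + 1/2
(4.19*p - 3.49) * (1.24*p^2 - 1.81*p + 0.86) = 5.1956*p^3 - 11.9115*p^2 + 9.9203*p - 3.0014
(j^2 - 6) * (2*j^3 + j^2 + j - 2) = 2*j^5 + j^4 - 11*j^3 - 8*j^2 - 6*j + 12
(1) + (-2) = -1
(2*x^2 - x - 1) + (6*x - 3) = 2*x^2 + 5*x - 4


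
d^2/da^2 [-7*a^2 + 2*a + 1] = -14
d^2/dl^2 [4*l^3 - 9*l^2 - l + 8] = 24*l - 18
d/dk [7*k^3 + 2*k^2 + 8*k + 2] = 21*k^2 + 4*k + 8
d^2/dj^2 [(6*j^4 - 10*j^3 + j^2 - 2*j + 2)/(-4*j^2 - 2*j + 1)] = 2*(-96*j^6 - 144*j^5 + 216*j^3 - 204*j^2 + 6*j - 13)/(64*j^6 + 96*j^5 - 40*j^3 + 6*j - 1)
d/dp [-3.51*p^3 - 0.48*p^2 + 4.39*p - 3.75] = -10.53*p^2 - 0.96*p + 4.39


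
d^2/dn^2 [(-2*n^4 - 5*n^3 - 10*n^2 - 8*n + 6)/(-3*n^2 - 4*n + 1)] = 2*(18*n^6 + 72*n^5 + 78*n^4 - 17*n^3 - 120*n^2 - 129*n - 72)/(27*n^6 + 108*n^5 + 117*n^4 - 8*n^3 - 39*n^2 + 12*n - 1)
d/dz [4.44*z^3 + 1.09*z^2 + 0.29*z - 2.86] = 13.32*z^2 + 2.18*z + 0.29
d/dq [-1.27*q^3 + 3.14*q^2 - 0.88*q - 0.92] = -3.81*q^2 + 6.28*q - 0.88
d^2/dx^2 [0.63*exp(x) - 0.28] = 0.63*exp(x)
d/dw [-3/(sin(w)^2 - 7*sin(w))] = 3*(2*sin(w) - 7)*cos(w)/((sin(w) - 7)^2*sin(w)^2)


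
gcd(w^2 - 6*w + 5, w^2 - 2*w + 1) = w - 1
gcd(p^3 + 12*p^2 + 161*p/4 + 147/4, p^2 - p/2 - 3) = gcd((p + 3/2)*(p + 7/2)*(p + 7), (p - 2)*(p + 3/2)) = p + 3/2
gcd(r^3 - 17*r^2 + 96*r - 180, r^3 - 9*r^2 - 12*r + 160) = r - 5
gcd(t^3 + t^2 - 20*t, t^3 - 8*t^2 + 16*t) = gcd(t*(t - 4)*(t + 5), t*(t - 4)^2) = t^2 - 4*t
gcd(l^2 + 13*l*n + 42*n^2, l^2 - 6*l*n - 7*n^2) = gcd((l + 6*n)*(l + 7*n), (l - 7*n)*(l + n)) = 1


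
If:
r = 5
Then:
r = 5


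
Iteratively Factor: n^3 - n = (n - 1)*(n^2 + n) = n*(n - 1)*(n + 1)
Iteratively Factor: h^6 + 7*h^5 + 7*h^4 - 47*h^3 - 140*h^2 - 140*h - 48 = (h + 1)*(h^5 + 6*h^4 + h^3 - 48*h^2 - 92*h - 48) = (h + 1)*(h + 2)*(h^4 + 4*h^3 - 7*h^2 - 34*h - 24) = (h + 1)*(h + 2)^2*(h^3 + 2*h^2 - 11*h - 12) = (h + 1)^2*(h + 2)^2*(h^2 + h - 12) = (h + 1)^2*(h + 2)^2*(h + 4)*(h - 3)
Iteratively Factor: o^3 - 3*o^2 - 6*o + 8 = (o - 1)*(o^2 - 2*o - 8) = (o - 4)*(o - 1)*(o + 2)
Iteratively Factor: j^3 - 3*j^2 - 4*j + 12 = (j + 2)*(j^2 - 5*j + 6) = (j - 2)*(j + 2)*(j - 3)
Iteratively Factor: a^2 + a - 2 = (a + 2)*(a - 1)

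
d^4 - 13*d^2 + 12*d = d*(d - 3)*(d - 1)*(d + 4)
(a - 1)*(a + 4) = a^2 + 3*a - 4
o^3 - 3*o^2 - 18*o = o*(o - 6)*(o + 3)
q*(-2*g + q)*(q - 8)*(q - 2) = -2*g*q^3 + 20*g*q^2 - 32*g*q + q^4 - 10*q^3 + 16*q^2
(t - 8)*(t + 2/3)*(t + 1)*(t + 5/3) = t^4 - 14*t^3/3 - 209*t^2/9 - 238*t/9 - 80/9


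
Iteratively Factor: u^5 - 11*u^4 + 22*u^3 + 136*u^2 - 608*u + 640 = (u - 5)*(u^4 - 6*u^3 - 8*u^2 + 96*u - 128) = (u - 5)*(u - 2)*(u^3 - 4*u^2 - 16*u + 64) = (u - 5)*(u - 4)*(u - 2)*(u^2 - 16) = (u - 5)*(u - 4)*(u - 2)*(u + 4)*(u - 4)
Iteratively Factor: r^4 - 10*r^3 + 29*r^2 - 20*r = (r - 5)*(r^3 - 5*r^2 + 4*r) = (r - 5)*(r - 4)*(r^2 - r) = (r - 5)*(r - 4)*(r - 1)*(r)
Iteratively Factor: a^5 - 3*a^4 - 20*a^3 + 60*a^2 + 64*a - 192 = (a + 4)*(a^4 - 7*a^3 + 8*a^2 + 28*a - 48) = (a - 3)*(a + 4)*(a^3 - 4*a^2 - 4*a + 16) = (a - 3)*(a - 2)*(a + 4)*(a^2 - 2*a - 8) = (a - 4)*(a - 3)*(a - 2)*(a + 4)*(a + 2)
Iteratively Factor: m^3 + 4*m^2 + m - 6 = (m + 3)*(m^2 + m - 2) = (m - 1)*(m + 3)*(m + 2)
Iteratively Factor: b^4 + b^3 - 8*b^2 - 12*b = (b - 3)*(b^3 + 4*b^2 + 4*b) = (b - 3)*(b + 2)*(b^2 + 2*b) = b*(b - 3)*(b + 2)*(b + 2)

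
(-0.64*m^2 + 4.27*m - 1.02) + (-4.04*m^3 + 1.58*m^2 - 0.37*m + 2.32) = -4.04*m^3 + 0.94*m^2 + 3.9*m + 1.3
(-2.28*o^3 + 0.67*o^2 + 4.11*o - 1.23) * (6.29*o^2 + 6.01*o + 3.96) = -14.3412*o^5 - 9.4885*o^4 + 20.8498*o^3 + 19.6176*o^2 + 8.8833*o - 4.8708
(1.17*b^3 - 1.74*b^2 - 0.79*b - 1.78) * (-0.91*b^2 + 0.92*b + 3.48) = -1.0647*b^5 + 2.6598*b^4 + 3.1897*b^3 - 5.1622*b^2 - 4.3868*b - 6.1944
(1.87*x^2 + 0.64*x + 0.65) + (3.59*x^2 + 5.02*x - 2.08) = 5.46*x^2 + 5.66*x - 1.43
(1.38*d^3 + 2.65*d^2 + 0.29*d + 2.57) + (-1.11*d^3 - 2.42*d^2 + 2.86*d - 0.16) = 0.27*d^3 + 0.23*d^2 + 3.15*d + 2.41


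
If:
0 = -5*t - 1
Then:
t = -1/5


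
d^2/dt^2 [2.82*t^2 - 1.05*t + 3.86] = 5.64000000000000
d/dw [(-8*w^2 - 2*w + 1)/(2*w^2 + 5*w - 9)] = (-36*w^2 + 140*w + 13)/(4*w^4 + 20*w^3 - 11*w^2 - 90*w + 81)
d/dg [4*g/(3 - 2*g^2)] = 4*(2*g^2 + 3)/(2*g^2 - 3)^2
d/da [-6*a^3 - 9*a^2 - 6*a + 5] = -18*a^2 - 18*a - 6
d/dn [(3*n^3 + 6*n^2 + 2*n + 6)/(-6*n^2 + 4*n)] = 3*(-3*n^4 + 4*n^3 + 6*n^2 + 12*n - 4)/(2*n^2*(9*n^2 - 12*n + 4))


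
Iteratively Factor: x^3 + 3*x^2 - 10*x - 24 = (x - 3)*(x^2 + 6*x + 8) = (x - 3)*(x + 2)*(x + 4)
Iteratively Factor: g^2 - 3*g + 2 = (g - 1)*(g - 2)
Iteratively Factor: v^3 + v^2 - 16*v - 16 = (v + 1)*(v^2 - 16) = (v + 1)*(v + 4)*(v - 4)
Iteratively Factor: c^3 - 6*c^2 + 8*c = (c - 2)*(c^2 - 4*c) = c*(c - 2)*(c - 4)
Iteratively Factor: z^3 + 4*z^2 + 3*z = (z + 3)*(z^2 + z) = z*(z + 3)*(z + 1)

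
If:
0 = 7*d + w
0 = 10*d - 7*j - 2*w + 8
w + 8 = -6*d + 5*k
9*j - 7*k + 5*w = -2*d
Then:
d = -16/13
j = -40/13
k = 24/13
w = 112/13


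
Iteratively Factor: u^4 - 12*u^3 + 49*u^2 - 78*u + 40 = (u - 4)*(u^3 - 8*u^2 + 17*u - 10) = (u - 4)*(u - 1)*(u^2 - 7*u + 10) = (u - 4)*(u - 2)*(u - 1)*(u - 5)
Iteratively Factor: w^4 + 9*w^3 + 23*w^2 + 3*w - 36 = (w + 3)*(w^3 + 6*w^2 + 5*w - 12) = (w - 1)*(w + 3)*(w^2 + 7*w + 12) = (w - 1)*(w + 3)*(w + 4)*(w + 3)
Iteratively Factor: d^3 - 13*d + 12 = (d - 1)*(d^2 + d - 12) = (d - 1)*(d + 4)*(d - 3)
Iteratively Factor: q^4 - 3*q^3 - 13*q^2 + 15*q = (q - 1)*(q^3 - 2*q^2 - 15*q) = (q - 5)*(q - 1)*(q^2 + 3*q) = (q - 5)*(q - 1)*(q + 3)*(q)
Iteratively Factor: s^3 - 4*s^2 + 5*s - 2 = (s - 1)*(s^2 - 3*s + 2) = (s - 1)^2*(s - 2)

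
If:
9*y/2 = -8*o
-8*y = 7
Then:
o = 63/128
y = -7/8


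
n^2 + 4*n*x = n*(n + 4*x)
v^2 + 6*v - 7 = (v - 1)*(v + 7)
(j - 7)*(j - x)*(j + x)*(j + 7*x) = j^4 + 7*j^3*x - 7*j^3 - j^2*x^2 - 49*j^2*x - 7*j*x^3 + 7*j*x^2 + 49*x^3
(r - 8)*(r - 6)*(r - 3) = r^3 - 17*r^2 + 90*r - 144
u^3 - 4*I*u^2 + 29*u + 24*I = (u - 8*I)*(u + I)*(u + 3*I)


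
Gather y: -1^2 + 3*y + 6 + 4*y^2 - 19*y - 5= 4*y^2 - 16*y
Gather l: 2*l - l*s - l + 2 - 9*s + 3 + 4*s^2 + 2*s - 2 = l*(1 - s) + 4*s^2 - 7*s + 3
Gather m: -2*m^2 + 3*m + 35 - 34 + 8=-2*m^2 + 3*m + 9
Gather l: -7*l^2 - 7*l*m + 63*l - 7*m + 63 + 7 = -7*l^2 + l*(63 - 7*m) - 7*m + 70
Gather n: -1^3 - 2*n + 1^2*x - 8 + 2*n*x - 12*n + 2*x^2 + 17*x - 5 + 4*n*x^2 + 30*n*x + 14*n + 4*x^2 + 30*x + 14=n*(4*x^2 + 32*x) + 6*x^2 + 48*x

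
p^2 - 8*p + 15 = (p - 5)*(p - 3)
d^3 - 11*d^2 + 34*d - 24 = (d - 6)*(d - 4)*(d - 1)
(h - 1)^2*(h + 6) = h^3 + 4*h^2 - 11*h + 6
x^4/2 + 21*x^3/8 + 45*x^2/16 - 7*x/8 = x*(x/2 + 1)*(x - 1/4)*(x + 7/2)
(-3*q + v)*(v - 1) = -3*q*v + 3*q + v^2 - v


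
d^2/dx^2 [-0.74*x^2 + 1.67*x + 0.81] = -1.48000000000000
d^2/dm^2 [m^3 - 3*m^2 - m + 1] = 6*m - 6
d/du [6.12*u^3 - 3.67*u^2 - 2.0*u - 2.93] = 18.36*u^2 - 7.34*u - 2.0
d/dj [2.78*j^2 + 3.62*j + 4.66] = 5.56*j + 3.62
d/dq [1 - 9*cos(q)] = 9*sin(q)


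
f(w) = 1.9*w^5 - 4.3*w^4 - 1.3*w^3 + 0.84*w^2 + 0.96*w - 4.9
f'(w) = 9.5*w^4 - 17.2*w^3 - 3.9*w^2 + 1.68*w + 0.96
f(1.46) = -12.69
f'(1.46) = -15.26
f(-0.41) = -5.21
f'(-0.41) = 1.07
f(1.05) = -7.27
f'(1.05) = -9.94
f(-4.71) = -6375.24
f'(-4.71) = 6378.98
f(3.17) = 139.16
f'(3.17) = 378.50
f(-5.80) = -17065.44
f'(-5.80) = 13966.62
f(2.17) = -16.07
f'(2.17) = 21.14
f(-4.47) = -4983.73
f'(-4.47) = 5244.48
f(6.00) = 8951.90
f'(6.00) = 8467.44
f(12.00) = 381497.18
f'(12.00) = 166729.92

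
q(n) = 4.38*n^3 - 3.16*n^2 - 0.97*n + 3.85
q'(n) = 13.14*n^2 - 6.32*n - 0.97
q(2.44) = 46.30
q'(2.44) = 61.84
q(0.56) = 3.09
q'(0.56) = -0.39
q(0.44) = 3.18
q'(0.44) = -1.21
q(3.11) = 102.02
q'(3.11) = 106.47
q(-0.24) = 3.84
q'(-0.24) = 1.30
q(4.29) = 287.35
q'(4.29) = 213.75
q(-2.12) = -50.03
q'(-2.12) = 71.48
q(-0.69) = 1.58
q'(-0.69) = 9.65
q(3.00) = 90.76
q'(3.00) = 98.33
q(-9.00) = -3436.40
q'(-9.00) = 1120.25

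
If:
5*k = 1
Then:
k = 1/5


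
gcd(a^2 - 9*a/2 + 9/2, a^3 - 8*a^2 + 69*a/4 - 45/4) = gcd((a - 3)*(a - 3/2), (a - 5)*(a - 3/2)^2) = a - 3/2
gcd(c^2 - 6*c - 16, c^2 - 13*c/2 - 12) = c - 8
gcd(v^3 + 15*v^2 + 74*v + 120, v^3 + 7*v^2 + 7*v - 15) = v + 5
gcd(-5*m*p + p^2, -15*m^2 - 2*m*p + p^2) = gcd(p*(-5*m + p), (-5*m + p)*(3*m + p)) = -5*m + p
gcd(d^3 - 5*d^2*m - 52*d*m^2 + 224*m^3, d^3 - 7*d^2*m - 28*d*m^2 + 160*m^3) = d^2 - 12*d*m + 32*m^2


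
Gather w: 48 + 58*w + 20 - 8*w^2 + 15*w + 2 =-8*w^2 + 73*w + 70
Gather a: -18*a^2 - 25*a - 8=-18*a^2 - 25*a - 8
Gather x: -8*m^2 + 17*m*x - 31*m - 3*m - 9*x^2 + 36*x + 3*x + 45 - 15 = -8*m^2 - 34*m - 9*x^2 + x*(17*m + 39) + 30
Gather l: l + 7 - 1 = l + 6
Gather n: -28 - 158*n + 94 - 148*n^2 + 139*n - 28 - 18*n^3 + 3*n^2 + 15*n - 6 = -18*n^3 - 145*n^2 - 4*n + 32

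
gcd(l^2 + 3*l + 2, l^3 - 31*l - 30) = l + 1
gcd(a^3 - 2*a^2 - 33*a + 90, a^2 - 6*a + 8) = 1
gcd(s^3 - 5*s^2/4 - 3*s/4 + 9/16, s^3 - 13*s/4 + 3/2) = s^2 - 2*s + 3/4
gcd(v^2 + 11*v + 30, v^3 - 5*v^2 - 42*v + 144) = v + 6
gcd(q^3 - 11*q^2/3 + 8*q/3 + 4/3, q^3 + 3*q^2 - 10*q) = q - 2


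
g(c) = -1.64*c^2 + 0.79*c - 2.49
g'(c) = 0.79 - 3.28*c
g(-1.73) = -8.77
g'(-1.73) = 6.46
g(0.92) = -3.15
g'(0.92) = -2.23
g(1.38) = -4.52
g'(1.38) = -3.74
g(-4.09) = -33.16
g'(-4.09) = 14.21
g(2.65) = -11.91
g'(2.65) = -7.90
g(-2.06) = -11.08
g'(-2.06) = 7.55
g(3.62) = -21.12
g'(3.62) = -11.08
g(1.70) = -5.89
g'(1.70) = -4.79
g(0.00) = -2.49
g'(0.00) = 0.79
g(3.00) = -14.88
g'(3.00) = -9.05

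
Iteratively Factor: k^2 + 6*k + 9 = (k + 3)*(k + 3)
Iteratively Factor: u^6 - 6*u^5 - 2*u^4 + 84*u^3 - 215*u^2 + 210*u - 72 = (u - 3)*(u^5 - 3*u^4 - 11*u^3 + 51*u^2 - 62*u + 24) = (u - 3)*(u - 1)*(u^4 - 2*u^3 - 13*u^2 + 38*u - 24) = (u - 3)*(u - 1)^2*(u^3 - u^2 - 14*u + 24) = (u - 3)^2*(u - 1)^2*(u^2 + 2*u - 8) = (u - 3)^2*(u - 1)^2*(u + 4)*(u - 2)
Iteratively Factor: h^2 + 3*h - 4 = (h + 4)*(h - 1)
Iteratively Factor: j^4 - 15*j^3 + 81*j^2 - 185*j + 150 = (j - 2)*(j^3 - 13*j^2 + 55*j - 75) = (j - 3)*(j - 2)*(j^2 - 10*j + 25) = (j - 5)*(j - 3)*(j - 2)*(j - 5)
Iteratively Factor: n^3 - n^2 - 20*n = (n)*(n^2 - n - 20) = n*(n - 5)*(n + 4)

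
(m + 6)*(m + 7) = m^2 + 13*m + 42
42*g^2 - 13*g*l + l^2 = (-7*g + l)*(-6*g + l)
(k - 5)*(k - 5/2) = k^2 - 15*k/2 + 25/2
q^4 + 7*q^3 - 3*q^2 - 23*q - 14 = (q - 2)*(q + 1)^2*(q + 7)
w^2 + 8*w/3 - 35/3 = (w - 7/3)*(w + 5)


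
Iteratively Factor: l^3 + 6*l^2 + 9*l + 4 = (l + 1)*(l^2 + 5*l + 4) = (l + 1)*(l + 4)*(l + 1)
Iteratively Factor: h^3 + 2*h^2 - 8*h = (h)*(h^2 + 2*h - 8) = h*(h - 2)*(h + 4)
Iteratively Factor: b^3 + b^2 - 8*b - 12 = (b + 2)*(b^2 - b - 6) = (b + 2)^2*(b - 3)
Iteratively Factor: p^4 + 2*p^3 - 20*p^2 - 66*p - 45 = (p + 3)*(p^3 - p^2 - 17*p - 15) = (p + 1)*(p + 3)*(p^2 - 2*p - 15) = (p + 1)*(p + 3)^2*(p - 5)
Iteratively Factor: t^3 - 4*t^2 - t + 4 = (t - 1)*(t^2 - 3*t - 4) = (t - 4)*(t - 1)*(t + 1)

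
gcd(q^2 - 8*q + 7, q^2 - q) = q - 1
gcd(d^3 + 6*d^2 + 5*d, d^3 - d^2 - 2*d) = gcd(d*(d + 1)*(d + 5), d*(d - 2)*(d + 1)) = d^2 + d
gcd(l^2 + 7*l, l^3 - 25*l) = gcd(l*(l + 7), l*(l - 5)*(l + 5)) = l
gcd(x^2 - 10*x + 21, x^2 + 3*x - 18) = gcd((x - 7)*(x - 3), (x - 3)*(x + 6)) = x - 3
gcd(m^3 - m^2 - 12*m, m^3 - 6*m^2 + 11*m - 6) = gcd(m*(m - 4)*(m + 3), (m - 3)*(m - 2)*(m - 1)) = 1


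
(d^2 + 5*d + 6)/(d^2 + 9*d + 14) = (d + 3)/(d + 7)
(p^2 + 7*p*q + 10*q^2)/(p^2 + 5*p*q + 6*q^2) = (p + 5*q)/(p + 3*q)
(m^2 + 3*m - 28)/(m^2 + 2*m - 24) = (m + 7)/(m + 6)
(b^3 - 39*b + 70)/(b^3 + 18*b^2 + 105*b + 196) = (b^2 - 7*b + 10)/(b^2 + 11*b + 28)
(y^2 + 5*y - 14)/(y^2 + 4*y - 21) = (y - 2)/(y - 3)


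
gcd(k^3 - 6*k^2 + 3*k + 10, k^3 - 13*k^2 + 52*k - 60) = k^2 - 7*k + 10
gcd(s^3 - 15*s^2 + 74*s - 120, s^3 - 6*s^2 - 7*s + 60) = s^2 - 9*s + 20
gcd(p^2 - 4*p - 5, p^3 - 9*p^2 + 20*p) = p - 5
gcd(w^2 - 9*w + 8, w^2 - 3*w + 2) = w - 1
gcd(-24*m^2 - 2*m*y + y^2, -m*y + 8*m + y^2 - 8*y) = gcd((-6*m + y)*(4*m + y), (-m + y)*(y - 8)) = 1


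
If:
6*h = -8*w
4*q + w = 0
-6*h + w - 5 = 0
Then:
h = -20/27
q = -5/36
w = 5/9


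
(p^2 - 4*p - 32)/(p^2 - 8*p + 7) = (p^2 - 4*p - 32)/(p^2 - 8*p + 7)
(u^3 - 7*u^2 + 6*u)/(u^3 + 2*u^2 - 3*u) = (u - 6)/(u + 3)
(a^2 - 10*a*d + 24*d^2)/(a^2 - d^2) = (a^2 - 10*a*d + 24*d^2)/(a^2 - d^2)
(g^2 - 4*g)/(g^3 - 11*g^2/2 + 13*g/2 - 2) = 2*g/(2*g^2 - 3*g + 1)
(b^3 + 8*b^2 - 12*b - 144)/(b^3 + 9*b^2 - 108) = (b - 4)/(b - 3)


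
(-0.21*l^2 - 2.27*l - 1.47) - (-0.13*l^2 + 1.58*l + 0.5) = -0.08*l^2 - 3.85*l - 1.97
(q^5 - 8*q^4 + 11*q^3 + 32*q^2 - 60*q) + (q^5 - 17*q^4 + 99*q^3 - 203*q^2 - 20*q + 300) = 2*q^5 - 25*q^4 + 110*q^3 - 171*q^2 - 80*q + 300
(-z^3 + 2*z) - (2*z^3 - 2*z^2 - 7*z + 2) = -3*z^3 + 2*z^2 + 9*z - 2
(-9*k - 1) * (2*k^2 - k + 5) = -18*k^3 + 7*k^2 - 44*k - 5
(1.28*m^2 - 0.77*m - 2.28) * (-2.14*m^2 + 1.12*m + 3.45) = -2.7392*m^4 + 3.0814*m^3 + 8.4328*m^2 - 5.2101*m - 7.866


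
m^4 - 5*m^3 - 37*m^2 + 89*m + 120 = (m - 8)*(m - 3)*(m + 1)*(m + 5)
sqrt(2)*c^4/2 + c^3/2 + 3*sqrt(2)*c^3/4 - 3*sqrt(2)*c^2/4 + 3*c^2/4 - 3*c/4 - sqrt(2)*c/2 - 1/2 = (c - 1)*(c + 1/2)*(c + 2)*(sqrt(2)*c/2 + 1/2)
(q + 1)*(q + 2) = q^2 + 3*q + 2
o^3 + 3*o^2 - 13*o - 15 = (o - 3)*(o + 1)*(o + 5)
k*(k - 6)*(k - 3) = k^3 - 9*k^2 + 18*k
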